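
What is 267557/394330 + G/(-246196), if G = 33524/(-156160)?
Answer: 257162522711461/379009957726720 ≈ 0.67851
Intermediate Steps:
G = -8381/39040 (G = 33524*(-1/156160) = -8381/39040 ≈ -0.21468)
267557/394330 + G/(-246196) = 267557/394330 - 8381/39040/(-246196) = 267557*(1/394330) - 8381/39040*(-1/246196) = 267557/394330 + 8381/9611491840 = 257162522711461/379009957726720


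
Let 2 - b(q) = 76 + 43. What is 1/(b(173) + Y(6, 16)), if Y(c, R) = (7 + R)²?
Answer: 1/412 ≈ 0.0024272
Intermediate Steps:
b(q) = -117 (b(q) = 2 - (76 + 43) = 2 - 1*119 = 2 - 119 = -117)
1/(b(173) + Y(6, 16)) = 1/(-117 + (7 + 16)²) = 1/(-117 + 23²) = 1/(-117 + 529) = 1/412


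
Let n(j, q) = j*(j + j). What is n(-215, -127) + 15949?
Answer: 108399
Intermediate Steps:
n(j, q) = 2*j² (n(j, q) = j*(2*j) = 2*j²)
n(-215, -127) + 15949 = 2*(-215)² + 15949 = 2*46225 + 15949 = 92450 + 15949 = 108399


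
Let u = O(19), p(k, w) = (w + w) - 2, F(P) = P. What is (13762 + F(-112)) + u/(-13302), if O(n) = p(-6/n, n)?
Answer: 10087348/739 ≈ 13650.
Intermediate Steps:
p(k, w) = -2 + 2*w (p(k, w) = 2*w - 2 = -2 + 2*w)
O(n) = -2 + 2*n
u = 36 (u = -2 + 2*19 = -2 + 38 = 36)
(13762 + F(-112)) + u/(-13302) = (13762 - 112) + 36/(-13302) = 13650 + 36*(-1/13302) = 13650 - 2/739 = 10087348/739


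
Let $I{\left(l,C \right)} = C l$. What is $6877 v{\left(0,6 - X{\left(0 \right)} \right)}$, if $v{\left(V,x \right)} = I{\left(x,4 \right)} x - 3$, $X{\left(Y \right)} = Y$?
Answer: $969657$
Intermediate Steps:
$v{\left(V,x \right)} = -3 + 4 x^{2}$ ($v{\left(V,x \right)} = 4 x x - 3 = 4 x^{2} - 3 = -3 + 4 x^{2}$)
$6877 v{\left(0,6 - X{\left(0 \right)} \right)} = 6877 \left(-3 + 4 \left(6 - 0\right)^{2}\right) = 6877 \left(-3 + 4 \left(6 + 0\right)^{2}\right) = 6877 \left(-3 + 4 \cdot 6^{2}\right) = 6877 \left(-3 + 4 \cdot 36\right) = 6877 \left(-3 + 144\right) = 6877 \cdot 141 = 969657$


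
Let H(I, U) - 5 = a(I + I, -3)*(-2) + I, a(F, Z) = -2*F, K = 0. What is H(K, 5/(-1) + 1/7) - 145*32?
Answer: -4635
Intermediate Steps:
H(I, U) = 5 + 9*I (H(I, U) = 5 + (-2*(I + I)*(-2) + I) = 5 + (-4*I*(-2) + I) = 5 + (8*I + I) = 5 + 9*I)
H(K, 5/(-1) + 1/7) - 145*32 = (5 + 9*0) - 145*32 = (5 + 0) - 4640 = 5 - 4640 = -4635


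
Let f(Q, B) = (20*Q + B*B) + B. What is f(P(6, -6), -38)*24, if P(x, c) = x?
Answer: 36624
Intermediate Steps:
f(Q, B) = B + B² + 20*Q (f(Q, B) = (20*Q + B²) + B = (B² + 20*Q) + B = B + B² + 20*Q)
f(P(6, -6), -38)*24 = (-38 + (-38)² + 20*6)*24 = (-38 + 1444 + 120)*24 = 1526*24 = 36624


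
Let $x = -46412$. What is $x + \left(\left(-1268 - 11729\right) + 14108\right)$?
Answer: $-45301$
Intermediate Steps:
$x + \left(\left(-1268 - 11729\right) + 14108\right) = -46412 + \left(\left(-1268 - 11729\right) + 14108\right) = -46412 + \left(-12997 + 14108\right) = -46412 + 1111 = -45301$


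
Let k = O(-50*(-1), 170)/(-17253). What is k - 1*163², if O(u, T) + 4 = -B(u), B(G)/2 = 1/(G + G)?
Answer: -7639915883/287550 ≈ -26569.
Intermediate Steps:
B(G) = 1/G (B(G) = 2/(G + G) = 2/((2*G)) = 2*(1/(2*G)) = 1/G)
O(u, T) = -4 - 1/u
k = 67/287550 (k = (-4 - 1/((-50*(-1))))/(-17253) = (-4 - 1/50)*(-1/17253) = -201/50*(-1/17253) = 67/287550 ≈ 0.00023300)
k - 1*163² = 67/287550 - 1*163² = 67/287550 - 1*26569 = 67/287550 - 26569 = -7639915883/287550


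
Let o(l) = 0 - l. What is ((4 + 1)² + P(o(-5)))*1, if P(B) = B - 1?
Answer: 29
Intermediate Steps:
o(l) = -l
P(B) = -1 + B
((4 + 1)² + P(o(-5)))*1 = ((4 + 1)² + (-1 - 1*(-5)))*1 = (5² + (-1 + 5))*1 = (25 + 4)*1 = 29*1 = 29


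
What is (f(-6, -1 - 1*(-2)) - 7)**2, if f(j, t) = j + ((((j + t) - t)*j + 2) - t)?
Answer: 576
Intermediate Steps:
f(j, t) = 2 + j + j**2 - t (f(j, t) = j + ((j*j + 2) - t) = j + ((j**2 + 2) - t) = j + ((2 + j**2) - t) = j + (2 + j**2 - t) = 2 + j + j**2 - t)
(f(-6, -1 - 1*(-2)) - 7)**2 = ((2 - 6 + (-6)**2 - (-1 - 1*(-2))) - 7)**2 = ((2 - 6 + 36 - (-1 + 2)) - 7)**2 = ((2 - 6 + 36 - 1*1) - 7)**2 = ((2 - 6 + 36 - 1) - 7)**2 = (31 - 7)**2 = 24**2 = 576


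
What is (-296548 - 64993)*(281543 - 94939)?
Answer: -67464996764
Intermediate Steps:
(-296548 - 64993)*(281543 - 94939) = -361541*186604 = -67464996764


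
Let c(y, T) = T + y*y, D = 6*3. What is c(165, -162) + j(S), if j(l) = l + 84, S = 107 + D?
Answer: 27272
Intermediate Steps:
D = 18
c(y, T) = T + y²
S = 125 (S = 107 + 18 = 125)
j(l) = 84 + l
c(165, -162) + j(S) = (-162 + 165²) + (84 + 125) = (-162 + 27225) + 209 = 27063 + 209 = 27272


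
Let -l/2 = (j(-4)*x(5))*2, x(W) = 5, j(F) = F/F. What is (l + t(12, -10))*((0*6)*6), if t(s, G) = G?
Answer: 0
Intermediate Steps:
j(F) = 1
l = -20 (l = -2*1*5*2 = -10*2 = -2*10 = -20)
(l + t(12, -10))*((0*6)*6) = (-20 - 10)*((0*6)*6) = -0*6 = -30*0 = 0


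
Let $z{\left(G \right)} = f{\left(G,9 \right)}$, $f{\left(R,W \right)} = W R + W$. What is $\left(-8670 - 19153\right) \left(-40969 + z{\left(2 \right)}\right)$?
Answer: $1139129266$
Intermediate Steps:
$f{\left(R,W \right)} = W + R W$ ($f{\left(R,W \right)} = R W + W = W + R W$)
$z{\left(G \right)} = 9 + 9 G$ ($z{\left(G \right)} = 9 \left(1 + G\right) = 9 + 9 G$)
$\left(-8670 - 19153\right) \left(-40969 + z{\left(2 \right)}\right) = \left(-8670 - 19153\right) \left(-40969 + \left(9 + 9 \cdot 2\right)\right) = - 27823 \left(-40969 + \left(9 + 18\right)\right) = - 27823 \left(-40969 + 27\right) = \left(-27823\right) \left(-40942\right) = 1139129266$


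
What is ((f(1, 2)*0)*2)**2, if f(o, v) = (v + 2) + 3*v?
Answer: 0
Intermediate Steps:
f(o, v) = 2 + 4*v (f(o, v) = (2 + v) + 3*v = 2 + 4*v)
((f(1, 2)*0)*2)**2 = (((2 + 4*2)*0)*2)**2 = (((2 + 8)*0)*2)**2 = ((10*0)*2)**2 = (0*2)**2 = 0**2 = 0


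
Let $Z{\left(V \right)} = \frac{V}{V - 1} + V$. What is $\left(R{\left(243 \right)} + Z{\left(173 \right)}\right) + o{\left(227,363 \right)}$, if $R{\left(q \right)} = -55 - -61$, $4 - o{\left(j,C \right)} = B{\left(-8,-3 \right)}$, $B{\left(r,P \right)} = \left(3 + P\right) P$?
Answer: $\frac{31649}{172} \approx 184.01$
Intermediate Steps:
$B{\left(r,P \right)} = P \left(3 + P\right)$
$o{\left(j,C \right)} = 4$ ($o{\left(j,C \right)} = 4 - - 3 \left(3 - 3\right) = 4 - \left(-3\right) 0 = 4 - 0 = 4 + 0 = 4$)
$R{\left(q \right)} = 6$ ($R{\left(q \right)} = -55 + 61 = 6$)
$Z{\left(V \right)} = V + \frac{V}{-1 + V}$ ($Z{\left(V \right)} = \frac{V}{-1 + V} + V = V + \frac{V}{-1 + V}$)
$\left(R{\left(243 \right)} + Z{\left(173 \right)}\right) + o{\left(227,363 \right)} = \left(6 + \frac{173^{2}}{-1 + 173}\right) + 4 = \left(6 + \frac{29929}{172}\right) + 4 = \frac{30961}{172} + 4 = \frac{31649}{172}$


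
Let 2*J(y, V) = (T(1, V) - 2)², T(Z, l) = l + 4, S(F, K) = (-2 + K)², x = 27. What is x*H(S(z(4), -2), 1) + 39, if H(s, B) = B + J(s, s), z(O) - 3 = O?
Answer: 4440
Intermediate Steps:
z(O) = 3 + O
T(Z, l) = 4 + l
J(y, V) = (2 + V)²/2 (J(y, V) = ((4 + V) - 2)²/2 = (2 + V)²/2)
H(s, B) = B + (2 + s)²/2
x*H(S(z(4), -2), 1) + 39 = 27*(1 + (2 + (-2 - 2)²)²/2) + 39 = 27*(1 + (2 + (-4)²)²/2) + 39 = 27*(1 + (2 + 16)²/2) + 39 = 27*(1 + (½)*18²) + 39 = 27*(1 + (½)*324) + 39 = 27*(1 + 162) + 39 = 27*163 + 39 = 4401 + 39 = 4440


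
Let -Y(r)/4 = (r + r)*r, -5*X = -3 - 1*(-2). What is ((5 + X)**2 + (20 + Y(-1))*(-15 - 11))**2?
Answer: 50751376/625 ≈ 81202.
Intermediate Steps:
X = 1/5 (X = -(-3 - 1*(-2))/5 = -(-3 + 2)/5 = -1/5*(-1) = 1/5 ≈ 0.20000)
Y(r) = -8*r**2 (Y(r) = -4*(r + r)*r = -4*2*r*r = -8*r**2)
((5 + X)**2 + (20 + Y(-1))*(-15 - 11))**2 = ((5 + 1/5)**2 + (20 - 8*(-1)**2)*(-15 - 11))**2 = ((26/5)**2 + (20 - 8*1)*(-26))**2 = (676/25 + (20 - 8)*(-26))**2 = (676/25 + 12*(-26))**2 = (676/25 - 312)**2 = (-7124/25)**2 = 50751376/625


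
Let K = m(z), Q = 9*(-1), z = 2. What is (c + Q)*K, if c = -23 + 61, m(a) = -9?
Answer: -261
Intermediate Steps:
Q = -9
K = -9
c = 38
(c + Q)*K = (38 - 9)*(-9) = 29*(-9) = -261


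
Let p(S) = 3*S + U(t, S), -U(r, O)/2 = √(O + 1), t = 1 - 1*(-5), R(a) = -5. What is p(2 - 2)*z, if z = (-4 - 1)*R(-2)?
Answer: -50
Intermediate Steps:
t = 6 (t = 1 + 5 = 6)
U(r, O) = -2*√(1 + O) (U(r, O) = -2*√(O + 1) = -2*√(1 + O))
p(S) = -2*√(1 + S) + 3*S (p(S) = 3*S - 2*√(1 + S) = -2*√(1 + S) + 3*S)
z = 25 (z = (-4 - 1)*(-5) = -5*(-5) = 25)
p(2 - 2)*z = (-2*√(1 + (2 - 2)) + 3*(2 - 2))*25 = (-2*√(1 + 0) + 3*0)*25 = (-2*√1 + 0)*25 = (-2*1 + 0)*25 = (-2 + 0)*25 = -2*25 = -50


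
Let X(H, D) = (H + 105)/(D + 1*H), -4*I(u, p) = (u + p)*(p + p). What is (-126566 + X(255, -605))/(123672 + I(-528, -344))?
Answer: 96301/20020 ≈ 4.8102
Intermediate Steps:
I(u, p) = -p*(p + u)/2 (I(u, p) = -(u + p)*(p + p)/4 = -(p + u)*2*p/4 = -p*(p + u)/2)
X(H, D) = (105 + H)/(D + H)
(-126566 + X(255, -605))/(123672 + I(-528, -344)) = (-126566 + (105 + 255)/(-605 + 255))/(123672 - ½*(-344)*(-344 - 528)) = (-126566 + 360/(-350))/(123672 - ½*(-344)*(-872)) = (-126566 - 1/350*360)/(123672 - 149984) = (-126566 - 36/35)/(-26312) = -4429846/35*(-1/26312) = 96301/20020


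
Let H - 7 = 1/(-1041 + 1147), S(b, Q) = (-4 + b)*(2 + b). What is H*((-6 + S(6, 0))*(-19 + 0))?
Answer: -70585/53 ≈ -1331.8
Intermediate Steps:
H = 743/106 (H = 7 + 1/(-1041 + 1147) = 7 + 1/106 = 743/106 ≈ 7.0094)
H*((-6 + S(6, 0))*(-19 + 0)) = 743*((-6 + (-8 + 6² - 2*6))*(-19 + 0))/106 = 743*((-6 + (-8 + 36 - 12))*(-19))/106 = 743*((-6 + 16)*(-19))/106 = 743*(10*(-19))/106 = (743/106)*(-190) = -70585/53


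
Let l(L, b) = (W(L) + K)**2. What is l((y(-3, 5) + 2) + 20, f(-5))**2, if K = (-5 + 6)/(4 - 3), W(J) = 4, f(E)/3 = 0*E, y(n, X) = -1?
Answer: 625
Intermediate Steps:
f(E) = 0 (f(E) = 3*(0*E) = 3*0 = 0)
K = 1 (K = 1/1 = 1*1 = 1)
l(L, b) = 25 (l(L, b) = (4 + 1)**2 = 5**2 = 25)
l((y(-3, 5) + 2) + 20, f(-5))**2 = 25**2 = 625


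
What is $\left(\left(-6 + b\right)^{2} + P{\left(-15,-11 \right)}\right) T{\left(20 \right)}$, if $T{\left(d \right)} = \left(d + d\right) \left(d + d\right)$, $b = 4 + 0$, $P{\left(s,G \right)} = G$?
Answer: $-11200$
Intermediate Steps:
$b = 4$
$T{\left(d \right)} = 4 d^{2}$ ($T{\left(d \right)} = 2 d 2 d = 4 d^{2}$)
$\left(\left(-6 + b\right)^{2} + P{\left(-15,-11 \right)}\right) T{\left(20 \right)} = \left(\left(-6 + 4\right)^{2} - 11\right) 4 \cdot 20^{2} = \left(\left(-2\right)^{2} - 11\right) 4 \cdot 400 = \left(4 - 11\right) 1600 = \left(-7\right) 1600 = -11200$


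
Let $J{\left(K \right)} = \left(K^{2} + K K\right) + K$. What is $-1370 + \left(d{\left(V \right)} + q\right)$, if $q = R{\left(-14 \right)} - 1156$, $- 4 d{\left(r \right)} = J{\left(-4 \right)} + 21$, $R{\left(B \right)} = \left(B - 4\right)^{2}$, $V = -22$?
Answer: $- \frac{8857}{4} \approx -2214.3$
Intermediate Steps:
$J{\left(K \right)} = K + 2 K^{2}$ ($J{\left(K \right)} = \left(K^{2} + K^{2}\right) + K = 2 K^{2} + K = K + 2 K^{2}$)
$R{\left(B \right)} = \left(-4 + B\right)^{2}$
$d{\left(r \right)} = - \frac{49}{4}$ ($d{\left(r \right)} = - \frac{- 4 \left(1 + 2 \left(-4\right)\right) + 21}{4} = - \frac{- 4 \left(1 - 8\right) + 21}{4} = - \frac{\left(-4\right) \left(-7\right) + 21}{4} = - \frac{28 + 21}{4} = \left(- \frac{1}{4}\right) 49 = - \frac{49}{4}$)
$q = -832$ ($q = \left(-4 - 14\right)^{2} - 1156 = \left(-18\right)^{2} - 1156 = 324 - 1156 = -832$)
$-1370 + \left(d{\left(V \right)} + q\right) = -1370 - \frac{3377}{4} = - \frac{8857}{4}$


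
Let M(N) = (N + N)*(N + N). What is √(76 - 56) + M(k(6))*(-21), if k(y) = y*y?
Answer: -108864 + 2*√5 ≈ -1.0886e+5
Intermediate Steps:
k(y) = y²
M(N) = 4*N² (M(N) = (2*N)*(2*N) = 4*N²)
√(76 - 56) + M(k(6))*(-21) = √(76 - 56) + (4*(6²)²)*(-21) = √20 + (4*36²)*(-21) = 2*√5 + (4*1296)*(-21) = 2*√5 + 5184*(-21) = 2*√5 - 108864 = -108864 + 2*√5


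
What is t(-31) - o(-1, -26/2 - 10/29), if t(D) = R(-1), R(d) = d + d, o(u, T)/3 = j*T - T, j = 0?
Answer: -1219/29 ≈ -42.034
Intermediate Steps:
o(u, T) = -3*T (o(u, T) = 3*(0*T - T) = 3*(0 - T) = 3*(-T) = -3*T)
R(d) = 2*d
t(D) = -2 (t(D) = 2*(-1) = -2)
t(-31) - o(-1, -26/2 - 10/29) = -2 - (-3)*(-26/2 - 10/29) = -2 - (-3)*(-26*1/2 - 10*1/29) = -2 - (-3)*(-13 - 10/29) = -2 - (-3)*(-387)/29 = -2 - 1*1161/29 = -2 - 1161/29 = -1219/29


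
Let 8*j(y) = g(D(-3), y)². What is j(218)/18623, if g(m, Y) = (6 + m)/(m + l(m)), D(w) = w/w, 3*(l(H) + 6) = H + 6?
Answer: 441/9534976 ≈ 4.6251e-5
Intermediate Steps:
l(H) = -4 + H/3 (l(H) = -6 + (H + 6)/3 = -6 + (6 + H)/3 = -6 + (2 + H/3) = -4 + H/3)
D(w) = 1
g(m, Y) = (6 + m)/(-4 + 4*m/3) (g(m, Y) = (6 + m)/(m + (-4 + m/3)) = (6 + m)/(-4 + 4*m/3))
j(y) = 441/512 (j(y) = (3*(6 + 1)/(4*(-3 + 1)))²/8 = ((¾)*7/(-2))²/8 = ((¾)*(-½)*7)²/8 = (-21/8)²/8 = (⅛)*(441/64) = 441/512)
j(218)/18623 = (441/512)/18623 = (441/512)*(1/18623) = 441/9534976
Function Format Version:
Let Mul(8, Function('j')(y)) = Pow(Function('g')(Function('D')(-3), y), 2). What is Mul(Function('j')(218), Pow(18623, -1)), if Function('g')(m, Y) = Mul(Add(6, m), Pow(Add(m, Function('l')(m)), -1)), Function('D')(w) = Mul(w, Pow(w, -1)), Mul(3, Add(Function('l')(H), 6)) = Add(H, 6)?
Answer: Rational(441, 9534976) ≈ 4.6251e-5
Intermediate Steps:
Function('l')(H) = Add(-4, Mul(Rational(1, 3), H)) (Function('l')(H) = Add(-6, Mul(Rational(1, 3), Add(H, 6))) = Add(-6, Mul(Rational(1, 3), Add(6, H))) = Add(-6, Add(2, Mul(Rational(1, 3), H))) = Add(-4, Mul(Rational(1, 3), H)))
Function('D')(w) = 1
Function('g')(m, Y) = Mul(Pow(Add(-4, Mul(Rational(4, 3), m)), -1), Add(6, m)) (Function('g')(m, Y) = Mul(Add(6, m), Pow(Add(m, Add(-4, Mul(Rational(1, 3), m))), -1)) = Mul(Add(6, m), Pow(Add(-4, Mul(Rational(4, 3), m)), -1)) = Mul(Pow(Add(-4, Mul(Rational(4, 3), m)), -1), Add(6, m)))
Function('j')(y) = Rational(441, 512) (Function('j')(y) = Mul(Rational(1, 8), Pow(Mul(Rational(3, 4), Pow(Add(-3, 1), -1), Add(6, 1)), 2)) = Mul(Rational(1, 8), Pow(Mul(Rational(3, 4), Pow(-2, -1), 7), 2)) = Mul(Rational(1, 8), Pow(Mul(Rational(3, 4), Rational(-1, 2), 7), 2)) = Mul(Rational(1, 8), Pow(Rational(-21, 8), 2)) = Mul(Rational(1, 8), Rational(441, 64)) = Rational(441, 512))
Mul(Function('j')(218), Pow(18623, -1)) = Mul(Rational(441, 512), Pow(18623, -1)) = Mul(Rational(441, 512), Rational(1, 18623)) = Rational(441, 9534976)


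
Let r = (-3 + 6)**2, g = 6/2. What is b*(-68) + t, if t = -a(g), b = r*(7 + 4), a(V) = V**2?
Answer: -6741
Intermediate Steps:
g = 3 (g = 6*(1/2) = 3)
r = 9 (r = 3**2 = 9)
b = 99 (b = 9*(7 + 4) = 9*11 = 99)
t = -9 (t = -1*3**2 = -1*9 = -9)
b*(-68) + t = 99*(-68) - 9 = -6732 - 9 = -6741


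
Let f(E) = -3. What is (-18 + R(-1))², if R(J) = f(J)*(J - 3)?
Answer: 36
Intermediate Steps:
R(J) = 9 - 3*J (R(J) = -3*(J - 3) = -3*(-3 + J) = 9 - 3*J)
(-18 + R(-1))² = (-18 + (9 - 3*(-1)))² = (-18 + (9 + 3))² = (-18 + 12)² = (-6)² = 36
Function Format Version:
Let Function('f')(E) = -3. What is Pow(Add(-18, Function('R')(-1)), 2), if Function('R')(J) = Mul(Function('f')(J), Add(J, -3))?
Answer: 36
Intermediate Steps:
Function('R')(J) = Add(9, Mul(-3, J)) (Function('R')(J) = Mul(-3, Add(J, -3)) = Mul(-3, Add(-3, J)) = Add(9, Mul(-3, J)))
Pow(Add(-18, Function('R')(-1)), 2) = Pow(Add(-18, Add(9, Mul(-3, -1))), 2) = Pow(Add(-18, Add(9, 3)), 2) = Pow(Add(-18, 12), 2) = Pow(-6, 2) = 36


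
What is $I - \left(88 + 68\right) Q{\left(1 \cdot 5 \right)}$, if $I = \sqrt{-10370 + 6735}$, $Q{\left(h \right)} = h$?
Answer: $-780 + i \sqrt{3635} \approx -780.0 + 60.291 i$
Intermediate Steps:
$I = i \sqrt{3635}$ ($I = \sqrt{-3635} = i \sqrt{3635} \approx 60.291 i$)
$I - \left(88 + 68\right) Q{\left(1 \cdot 5 \right)} = i \sqrt{3635} - \left(88 + 68\right) 1 \cdot 5 = i \sqrt{3635} - 156 \cdot 5 = i \sqrt{3635} - 780 = -780 + i \sqrt{3635}$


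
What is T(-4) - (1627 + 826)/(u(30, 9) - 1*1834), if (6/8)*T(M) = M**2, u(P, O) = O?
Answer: 124159/5475 ≈ 22.677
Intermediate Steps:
T(M) = 4*M**2/3
T(-4) - (1627 + 826)/(u(30, 9) - 1*1834) = (4/3)*(-4)**2 - (1627 + 826)/(9 - 1*1834) = (4/3)*16 - 2453/(9 - 1834) = 64/3 - 2453/(-1825) = 64/3 - 2453*(-1)/1825 = 64/3 - 1*(-2453/1825) = 64/3 + 2453/1825 = 124159/5475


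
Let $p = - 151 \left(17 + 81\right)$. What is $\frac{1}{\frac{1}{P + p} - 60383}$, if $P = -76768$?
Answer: $- \frac{91566}{5529029779} \approx -1.6561 \cdot 10^{-5}$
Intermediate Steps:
$p = -14798$ ($p = \left(-151\right) 98 = -14798$)
$\frac{1}{\frac{1}{P + p} - 60383} = \frac{1}{\frac{1}{-76768 - 14798} - 60383} = \frac{1}{\frac{1}{-91566} - 60383} = \frac{1}{- \frac{1}{91566} - 60383} = \frac{1}{- \frac{5529029779}{91566}} = - \frac{91566}{5529029779}$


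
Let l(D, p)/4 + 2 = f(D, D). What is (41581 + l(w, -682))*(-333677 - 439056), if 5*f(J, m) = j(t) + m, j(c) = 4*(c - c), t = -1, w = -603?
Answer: -158760313049/5 ≈ -3.1752e+10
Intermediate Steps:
j(c) = 0 (j(c) = 4*0 = 0)
f(J, m) = m/5 (f(J, m) = (0 + m)/5 = m/5)
l(D, p) = -8 + 4*D/5 (l(D, p) = -8 + 4*(D/5) = -8 + 4*D/5)
(41581 + l(w, -682))*(-333677 - 439056) = (41581 + (-8 + (⅘)*(-603)))*(-333677 - 439056) = (41581 + (-8 - 2412/5))*(-772733) = (41581 - 2452/5)*(-772733) = (205453/5)*(-772733) = -158760313049/5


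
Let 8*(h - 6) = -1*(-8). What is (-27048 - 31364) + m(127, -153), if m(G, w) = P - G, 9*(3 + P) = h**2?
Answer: -526829/9 ≈ -58537.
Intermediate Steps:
h = 7 (h = 6 + (-1*(-8))/8 = 6 + (1/8)*8 = 6 + 1 = 7)
P = 22/9 (P = -3 + (1/9)*7**2 = -3 + (1/9)*49 = -3 + 49/9 = 22/9 ≈ 2.4444)
m(G, w) = 22/9 - G
(-27048 - 31364) + m(127, -153) = (-27048 - 31364) + (22/9 - 1*127) = -58412 + (22/9 - 127) = -58412 - 1121/9 = -526829/9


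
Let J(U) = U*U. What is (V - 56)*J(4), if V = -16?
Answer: -1152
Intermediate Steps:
J(U) = U²
(V - 56)*J(4) = (-16 - 56)*4² = -72*16 = -1152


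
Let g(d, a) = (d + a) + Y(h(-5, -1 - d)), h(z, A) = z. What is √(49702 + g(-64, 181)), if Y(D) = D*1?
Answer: √49814 ≈ 223.19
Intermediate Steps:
Y(D) = D
g(d, a) = -5 + a + d (g(d, a) = (d + a) - 5 = (a + d) - 5 = -5 + a + d)
√(49702 + g(-64, 181)) = √(49702 + (-5 + 181 - 64)) = √(49702 + 112) = √49814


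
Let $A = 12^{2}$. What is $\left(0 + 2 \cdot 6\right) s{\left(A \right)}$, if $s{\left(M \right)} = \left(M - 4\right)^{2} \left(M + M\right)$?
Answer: $67737600$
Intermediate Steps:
$A = 144$
$s{\left(M \right)} = 2 M \left(-4 + M\right)^{2}$ ($s{\left(M \right)} = \left(-4 + M\right)^{2} \cdot 2 M = 2 M \left(-4 + M\right)^{2}$)
$\left(0 + 2 \cdot 6\right) s{\left(A \right)} = \left(0 + 2 \cdot 6\right) 2 \cdot 144 \left(-4 + 144\right)^{2} = \left(0 + 12\right) 2 \cdot 144 \cdot 140^{2} = 12 \cdot 2 \cdot 144 \cdot 19600 = 12 \cdot 5644800 = 67737600$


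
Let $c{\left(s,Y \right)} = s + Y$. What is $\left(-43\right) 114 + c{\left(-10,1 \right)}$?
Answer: $-4911$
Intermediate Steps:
$c{\left(s,Y \right)} = Y + s$
$\left(-43\right) 114 + c{\left(-10,1 \right)} = \left(-43\right) 114 + \left(1 - 10\right) = -4902 - 9 = -4911$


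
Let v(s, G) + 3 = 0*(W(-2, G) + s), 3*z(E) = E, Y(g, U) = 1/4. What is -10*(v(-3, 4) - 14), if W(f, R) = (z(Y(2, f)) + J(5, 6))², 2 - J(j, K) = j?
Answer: 170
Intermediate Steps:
Y(g, U) = ¼
J(j, K) = 2 - j
z(E) = E/3
W(f, R) = 1225/144 (W(f, R) = ((⅓)*(¼) + (2 - 1*5))² = (1/12 + (2 - 5))² = (1/12 - 3)² = (-35/12)² = 1225/144)
v(s, G) = -3 (v(s, G) = -3 + 0*(1225/144 + s) = -3 + 0 = -3)
-10*(v(-3, 4) - 14) = -10*(-3 - 14) = -10*(-17) = 170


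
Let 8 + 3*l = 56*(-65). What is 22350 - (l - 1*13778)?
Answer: 37344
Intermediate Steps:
l = -1216 (l = -8/3 + (56*(-65))/3 = -8/3 + (⅓)*(-3640) = -8/3 - 3640/3 = -1216)
22350 - (l - 1*13778) = 22350 - (-1216 - 1*13778) = 22350 - (-1216 - 13778) = 22350 - 1*(-14994) = 22350 + 14994 = 37344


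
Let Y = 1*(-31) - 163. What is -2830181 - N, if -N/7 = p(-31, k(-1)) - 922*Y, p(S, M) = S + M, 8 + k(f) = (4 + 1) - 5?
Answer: -1578378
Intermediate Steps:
k(f) = -8 (k(f) = -8 + ((4 + 1) - 5) = -8 + (5 - 5) = -8 + 0 = -8)
p(S, M) = M + S
Y = -194 (Y = -31 - 163 = -194)
N = -1251803 (N = -7*((-8 - 31) - 922*(-194)) = -7*(-39 + 178868) = -7*178829 = -1251803)
-2830181 - N = -2830181 - 1*(-1251803) = -2830181 + 1251803 = -1578378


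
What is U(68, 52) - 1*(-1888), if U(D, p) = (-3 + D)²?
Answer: 6113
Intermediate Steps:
U(68, 52) - 1*(-1888) = (-3 + 68)² - 1*(-1888) = 65² + 1888 = 4225 + 1888 = 6113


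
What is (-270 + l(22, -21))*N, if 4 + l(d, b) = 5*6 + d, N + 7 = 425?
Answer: -92796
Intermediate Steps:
N = 418 (N = -7 + 425 = 418)
l(d, b) = 26 + d (l(d, b) = -4 + (5*6 + d) = -4 + (30 + d) = 26 + d)
(-270 + l(22, -21))*N = (-270 + (26 + 22))*418 = (-270 + 48)*418 = -222*418 = -92796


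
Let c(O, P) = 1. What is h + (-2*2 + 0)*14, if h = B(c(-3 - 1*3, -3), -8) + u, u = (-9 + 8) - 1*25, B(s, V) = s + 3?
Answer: -78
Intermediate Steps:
B(s, V) = 3 + s
u = -26 (u = -1 - 25 = -26)
h = -22 (h = (3 + 1) - 26 = 4 - 26 = -22)
h + (-2*2 + 0)*14 = -22 + (-2*2 + 0)*14 = -22 + (-4 + 0)*14 = -22 - 4*14 = -22 - 56 = -78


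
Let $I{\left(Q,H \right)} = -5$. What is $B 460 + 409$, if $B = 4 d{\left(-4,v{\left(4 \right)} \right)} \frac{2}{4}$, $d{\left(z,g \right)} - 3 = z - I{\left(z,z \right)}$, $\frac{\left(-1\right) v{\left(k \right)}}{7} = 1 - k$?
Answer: $4089$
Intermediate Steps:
$v{\left(k \right)} = -7 + 7 k$ ($v{\left(k \right)} = - 7 \left(1 - k\right) = -7 + 7 k$)
$d{\left(z,g \right)} = 8 + z$ ($d{\left(z,g \right)} = 3 + \left(z - -5\right) = 3 + \left(z + 5\right) = 3 + \left(5 + z\right) = 8 + z$)
$B = 8$ ($B = 4 \left(8 - 4\right) \frac{2}{4} = 4 \cdot 4 \cdot 2 \cdot \frac{1}{4} = 16 \cdot \frac{1}{2} = 8$)
$B 460 + 409 = 8 \cdot 460 + 409 = 3680 + 409 = 4089$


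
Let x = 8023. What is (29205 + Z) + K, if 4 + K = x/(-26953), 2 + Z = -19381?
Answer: 264616531/26953 ≈ 9817.7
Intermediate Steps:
Z = -19383 (Z = -2 - 19381 = -19383)
K = -115835/26953 (K = -4 + 8023/(-26953) = -4 + 8023*(-1/26953) = -4 - 8023/26953 = -115835/26953 ≈ -4.2977)
(29205 + Z) + K = (29205 - 19383) - 115835/26953 = 9822 - 115835/26953 = 264616531/26953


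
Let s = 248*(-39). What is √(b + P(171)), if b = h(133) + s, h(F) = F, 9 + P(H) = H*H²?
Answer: √4990663 ≈ 2234.0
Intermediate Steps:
P(H) = -9 + H³ (P(H) = -9 + H*H² = -9 + H³)
s = -9672
b = -9539 (b = 133 - 9672 = -9539)
√(b + P(171)) = √(-9539 + (-9 + 171³)) = √(-9539 + (-9 + 5000211)) = √(-9539 + 5000202) = √4990663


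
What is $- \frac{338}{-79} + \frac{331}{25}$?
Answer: $\frac{34599}{1975} \approx 17.518$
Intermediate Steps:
$- \frac{338}{-79} + \frac{331}{25} = \left(-338\right) \left(- \frac{1}{79}\right) + 331 \cdot \frac{1}{25} = \frac{338}{79} + \frac{331}{25} = \frac{34599}{1975}$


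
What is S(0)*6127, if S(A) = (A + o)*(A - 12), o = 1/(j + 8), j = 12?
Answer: -18381/5 ≈ -3676.2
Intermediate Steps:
o = 1/20 (o = 1/(12 + 8) = 1/20 ≈ 0.050000)
S(A) = (-12 + A)*(1/20 + A) (S(A) = (A + 1/20)*(A - 12) = (1/20 + A)*(-12 + A) = (-12 + A)*(1/20 + A))
S(0)*6127 = (-3/5 + 0**2 - 239/20*0)*6127 = (-3/5 + 0 + 0)*6127 = -3/5*6127 = -18381/5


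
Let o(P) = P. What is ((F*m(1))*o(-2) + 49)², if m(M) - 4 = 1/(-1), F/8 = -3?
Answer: 37249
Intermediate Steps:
F = -24 (F = 8*(-3) = -24)
m(M) = 3 (m(M) = 4 + 1/(-1) = 4 - 1 = 3)
((F*m(1))*o(-2) + 49)² = (-24*3*(-2) + 49)² = (-72*(-2) + 49)² = (144 + 49)² = 193² = 37249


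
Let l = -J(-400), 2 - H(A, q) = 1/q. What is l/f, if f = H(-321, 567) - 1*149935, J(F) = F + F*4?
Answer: -283500/21253003 ≈ -0.013339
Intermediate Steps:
H(A, q) = 2 - 1/q
J(F) = 5*F (J(F) = F + 4*F = 5*F)
f = -85012012/567 (f = (2 - 1/567) - 1*149935 = (2 - 1*1/567) - 149935 = (2 - 1/567) - 149935 = 1133/567 - 149935 = -85012012/567 ≈ -1.4993e+5)
l = 2000 (l = -5*(-400) = -1*(-2000) = 2000)
l/f = 2000/(-85012012/567) = 2000*(-567/85012012) = -283500/21253003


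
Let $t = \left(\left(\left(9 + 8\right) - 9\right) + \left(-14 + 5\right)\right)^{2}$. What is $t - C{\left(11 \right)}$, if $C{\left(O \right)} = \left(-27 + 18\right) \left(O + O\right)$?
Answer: $199$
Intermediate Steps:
$C{\left(O \right)} = - 18 O$ ($C{\left(O \right)} = - 9 \cdot 2 O = - 18 O$)
$t = 1$ ($t = \left(\left(17 - 9\right) - 9\right)^{2} = \left(8 - 9\right)^{2} = \left(-1\right)^{2} = 1$)
$t - C{\left(11 \right)} = 1 - \left(-18\right) 11 = 1 - -198 = 1 + 198 = 199$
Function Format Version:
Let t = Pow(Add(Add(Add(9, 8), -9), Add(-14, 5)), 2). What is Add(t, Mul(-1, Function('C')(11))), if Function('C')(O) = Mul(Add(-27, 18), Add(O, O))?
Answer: 199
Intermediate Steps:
Function('C')(O) = Mul(-18, O) (Function('C')(O) = Mul(-9, Mul(2, O)) = Mul(-18, O))
t = 1 (t = Pow(Add(Add(17, -9), -9), 2) = Pow(Add(8, -9), 2) = Pow(-1, 2) = 1)
Add(t, Mul(-1, Function('C')(11))) = Add(1, Mul(-1, Mul(-18, 11))) = Add(1, Mul(-1, -198)) = Add(1, 198) = 199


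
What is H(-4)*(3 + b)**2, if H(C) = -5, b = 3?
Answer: -180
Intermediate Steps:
H(-4)*(3 + b)**2 = -5*(3 + 3)**2 = -5*6**2 = -5*36 = -180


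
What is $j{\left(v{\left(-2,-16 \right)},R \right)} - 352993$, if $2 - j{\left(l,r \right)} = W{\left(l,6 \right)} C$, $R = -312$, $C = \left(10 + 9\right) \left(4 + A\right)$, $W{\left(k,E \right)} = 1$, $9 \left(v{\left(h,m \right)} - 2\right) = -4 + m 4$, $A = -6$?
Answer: $-352953$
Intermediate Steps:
$v{\left(h,m \right)} = \frac{14}{9} + \frac{4 m}{9}$ ($v{\left(h,m \right)} = 2 + \frac{-4 + m 4}{9} = 2 + \frac{-4 + 4 m}{9} = 2 + \left(- \frac{4}{9} + \frac{4 m}{9}\right) = \frac{14}{9} + \frac{4 m}{9}$)
$C = -38$ ($C = \left(10 + 9\right) \left(4 - 6\right) = 19 \left(-2\right) = -38$)
$j{\left(l,r \right)} = 40$ ($j{\left(l,r \right)} = 2 - 1 \left(-38\right) = 2 - -38 = 2 + 38 = 40$)
$j{\left(v{\left(-2,-16 \right)},R \right)} - 352993 = 40 - 352993 = -352953$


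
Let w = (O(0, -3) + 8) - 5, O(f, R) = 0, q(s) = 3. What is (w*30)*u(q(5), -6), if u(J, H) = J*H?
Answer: -1620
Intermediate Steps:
u(J, H) = H*J
w = 3 (w = (0 + 8) - 5 = 8 - 5 = 3)
(w*30)*u(q(5), -6) = (3*30)*(-6*3) = 90*(-18) = -1620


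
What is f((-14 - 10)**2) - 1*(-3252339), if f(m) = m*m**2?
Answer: 194355315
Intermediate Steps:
f(m) = m**3
f((-14 - 10)**2) - 1*(-3252339) = ((-14 - 10)**2)**3 - 1*(-3252339) = ((-24)**2)**3 + 3252339 = 576**3 + 3252339 = 191102976 + 3252339 = 194355315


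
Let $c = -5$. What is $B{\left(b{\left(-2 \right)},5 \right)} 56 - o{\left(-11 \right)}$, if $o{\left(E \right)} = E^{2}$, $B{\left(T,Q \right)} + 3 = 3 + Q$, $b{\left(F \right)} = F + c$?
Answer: $159$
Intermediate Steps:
$b{\left(F \right)} = -5 + F$ ($b{\left(F \right)} = F - 5 = -5 + F$)
$B{\left(T,Q \right)} = Q$ ($B{\left(T,Q \right)} = -3 + \left(3 + Q\right) = Q$)
$B{\left(b{\left(-2 \right)},5 \right)} 56 - o{\left(-11 \right)} = 5 \cdot 56 - \left(-11\right)^{2} = 280 - 121 = 159$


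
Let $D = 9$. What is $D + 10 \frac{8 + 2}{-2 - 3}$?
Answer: $-11$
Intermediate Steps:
$D + 10 \frac{8 + 2}{-2 - 3} = 9 + 10 \frac{8 + 2}{-2 - 3} = 9 + 10 \frac{10}{-5} = 9 + 10 \cdot 10 \left(- \frac{1}{5}\right) = 9 + 10 \left(-2\right) = 9 - 20 = -11$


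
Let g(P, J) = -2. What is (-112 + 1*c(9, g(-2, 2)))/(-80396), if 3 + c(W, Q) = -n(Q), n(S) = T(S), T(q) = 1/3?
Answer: 173/120594 ≈ 0.0014346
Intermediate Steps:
T(q) = 1/3
n(S) = 1/3
c(W, Q) = -10/3 (c(W, Q) = -3 - 1*1/3 = -3 - 1/3 = -10/3)
(-112 + 1*c(9, g(-2, 2)))/(-80396) = (-112 + 1*(-10/3))/(-80396) = (-112 - 10/3)*(-1/80396) = -346/3*(-1/80396) = 173/120594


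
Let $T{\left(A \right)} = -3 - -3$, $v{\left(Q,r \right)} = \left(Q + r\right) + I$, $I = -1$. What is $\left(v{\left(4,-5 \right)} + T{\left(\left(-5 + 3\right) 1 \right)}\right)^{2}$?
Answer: $4$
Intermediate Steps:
$v{\left(Q,r \right)} = -1 + Q + r$ ($v{\left(Q,r \right)} = \left(Q + r\right) - 1 = -1 + Q + r$)
$T{\left(A \right)} = 0$ ($T{\left(A \right)} = -3 + 3 = 0$)
$\left(v{\left(4,-5 \right)} + T{\left(\left(-5 + 3\right) 1 \right)}\right)^{2} = \left(\left(-1 + 4 - 5\right) + 0\right)^{2} = \left(-2 + 0\right)^{2} = \left(-2\right)^{2} = 4$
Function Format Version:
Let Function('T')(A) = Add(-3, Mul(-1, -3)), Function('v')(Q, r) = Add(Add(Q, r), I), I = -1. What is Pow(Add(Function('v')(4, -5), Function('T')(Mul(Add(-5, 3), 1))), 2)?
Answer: 4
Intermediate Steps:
Function('v')(Q, r) = Add(-1, Q, r) (Function('v')(Q, r) = Add(Add(Q, r), -1) = Add(-1, Q, r))
Function('T')(A) = 0 (Function('T')(A) = Add(-3, 3) = 0)
Pow(Add(Function('v')(4, -5), Function('T')(Mul(Add(-5, 3), 1))), 2) = Pow(Add(Add(-1, 4, -5), 0), 2) = Pow(Add(-2, 0), 2) = Pow(-2, 2) = 4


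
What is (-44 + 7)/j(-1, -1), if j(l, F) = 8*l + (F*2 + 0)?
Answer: 37/10 ≈ 3.7000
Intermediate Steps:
j(l, F) = 2*F + 8*l (j(l, F) = 8*l + (2*F + 0) = 8*l + 2*F = 2*F + 8*l)
(-44 + 7)/j(-1, -1) = (-44 + 7)/(2*(-1) + 8*(-1)) = -37/(-2 - 8) = -37/(-10) = -37*(-1/10) = 37/10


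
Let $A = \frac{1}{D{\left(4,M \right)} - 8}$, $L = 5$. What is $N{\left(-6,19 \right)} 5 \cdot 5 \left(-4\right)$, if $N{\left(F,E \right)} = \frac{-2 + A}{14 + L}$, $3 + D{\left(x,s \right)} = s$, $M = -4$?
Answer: $\frac{620}{57} \approx 10.877$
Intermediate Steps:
$D{\left(x,s \right)} = -3 + s$
$A = - \frac{1}{15}$ ($A = \frac{1}{\left(-3 - 4\right) - 8} = \frac{1}{-7 - 8} = \frac{1}{-15} = - \frac{1}{15} \approx -0.066667$)
$N{\left(F,E \right)} = - \frac{31}{285}$ ($N{\left(F,E \right)} = \frac{-2 - \frac{1}{15}}{14 + 5} = - \frac{31}{15 \cdot 19} = \left(- \frac{31}{15}\right) \frac{1}{19} = - \frac{31}{285}$)
$N{\left(-6,19 \right)} 5 \cdot 5 \left(-4\right) = - \frac{31 \cdot 5 \cdot 5 \left(-4\right)}{285} = - \frac{31 \cdot 25 \left(-4\right)}{285} = \left(- \frac{31}{285}\right) \left(-100\right) = \frac{620}{57}$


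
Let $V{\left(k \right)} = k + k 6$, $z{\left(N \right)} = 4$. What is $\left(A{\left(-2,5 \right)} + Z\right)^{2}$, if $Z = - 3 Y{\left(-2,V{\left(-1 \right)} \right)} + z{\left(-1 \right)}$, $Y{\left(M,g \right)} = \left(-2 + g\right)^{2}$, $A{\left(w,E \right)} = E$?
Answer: $54756$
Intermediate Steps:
$V{\left(k \right)} = 7 k$ ($V{\left(k \right)} = k + 6 k = 7 k$)
$Z = -239$ ($Z = - 3 \left(-2 + 7 \left(-1\right)\right)^{2} + 4 = - 3 \left(-2 - 7\right)^{2} + 4 = - 3 \left(-9\right)^{2} + 4 = \left(-3\right) 81 + 4 = -243 + 4 = -239$)
$\left(A{\left(-2,5 \right)} + Z\right)^{2} = \left(5 - 239\right)^{2} = \left(-234\right)^{2} = 54756$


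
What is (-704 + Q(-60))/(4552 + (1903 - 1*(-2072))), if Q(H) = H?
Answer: -764/8527 ≈ -0.089598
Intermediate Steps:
(-704 + Q(-60))/(4552 + (1903 - 1*(-2072))) = (-704 - 60)/(4552 + (1903 - 1*(-2072))) = -764/(4552 + (1903 + 2072)) = -764/(4552 + 3975) = -764/8527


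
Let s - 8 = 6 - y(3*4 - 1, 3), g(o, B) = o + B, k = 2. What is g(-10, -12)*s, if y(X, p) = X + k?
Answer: -22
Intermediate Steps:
g(o, B) = B + o
y(X, p) = 2 + X (y(X, p) = X + 2 = 2 + X)
s = 1 (s = 8 + (6 - (2 + (3*4 - 1))) = 8 + (6 - (2 + (12 - 1))) = 8 + (6 - (2 + 11)) = 8 + (6 - 1*13) = 8 + (6 - 13) = 8 - 7 = 1)
g(-10, -12)*s = (-12 - 10)*1 = -22*1 = -22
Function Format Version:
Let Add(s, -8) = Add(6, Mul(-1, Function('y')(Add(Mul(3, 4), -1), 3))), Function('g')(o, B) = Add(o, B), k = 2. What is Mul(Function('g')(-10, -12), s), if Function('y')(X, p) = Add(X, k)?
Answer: -22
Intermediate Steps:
Function('g')(o, B) = Add(B, o)
Function('y')(X, p) = Add(2, X) (Function('y')(X, p) = Add(X, 2) = Add(2, X))
s = 1 (s = Add(8, Add(6, Mul(-1, Add(2, Add(Mul(3, 4), -1))))) = Add(8, Add(6, Mul(-1, Add(2, Add(12, -1))))) = Add(8, Add(6, Mul(-1, Add(2, 11)))) = Add(8, Add(6, Mul(-1, 13))) = Add(8, Add(6, -13)) = Add(8, -7) = 1)
Mul(Function('g')(-10, -12), s) = Mul(Add(-12, -10), 1) = Mul(-22, 1) = -22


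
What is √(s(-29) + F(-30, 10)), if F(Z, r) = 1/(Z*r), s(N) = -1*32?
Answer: I*√28803/30 ≈ 5.6572*I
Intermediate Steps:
s(N) = -32
F(Z, r) = 1/(Z*r)
√(s(-29) + F(-30, 10)) = √(-32 + 1/(-30*10)) = √(-32 - 1/30*⅒) = √(-32 - 1/300) = √(-9601/300) = I*√28803/30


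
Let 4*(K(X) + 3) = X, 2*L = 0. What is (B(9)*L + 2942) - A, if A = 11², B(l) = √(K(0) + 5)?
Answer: 2821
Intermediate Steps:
L = 0 (L = (½)*0 = 0)
K(X) = -3 + X/4
B(l) = √2 (B(l) = √((-3 + (¼)*0) + 5) = √((-3 + 0) + 5) = √(-3 + 5) = √2)
A = 121
(B(9)*L + 2942) - A = (√2*0 + 2942) - 1*121 = (0 + 2942) - 121 = 2942 - 121 = 2821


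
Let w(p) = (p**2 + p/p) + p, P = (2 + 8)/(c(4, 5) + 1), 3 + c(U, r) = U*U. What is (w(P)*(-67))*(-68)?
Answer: 496604/49 ≈ 10135.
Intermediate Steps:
c(U, r) = -3 + U**2 (c(U, r) = -3 + U*U = -3 + U**2)
P = 5/7 (P = (2 + 8)/((-3 + 4**2) + 1) = 10/((-3 + 16) + 1) = 10/(13 + 1) = 10/14 = 10*(1/14) = 5/7 ≈ 0.71429)
w(p) = 1 + p + p**2 (w(p) = (p**2 + 1) + p = (1 + p**2) + p = 1 + p + p**2)
(w(P)*(-67))*(-68) = ((1 + 5/7 + (5/7)**2)*(-67))*(-68) = ((1 + 5/7 + 25/49)*(-67))*(-68) = ((109/49)*(-67))*(-68) = -7303/49*(-68) = 496604/49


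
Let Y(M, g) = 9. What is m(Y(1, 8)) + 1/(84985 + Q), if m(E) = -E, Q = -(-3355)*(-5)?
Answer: -613889/68210 ≈ -9.0000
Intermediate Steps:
Q = -16775 (Q = -671*25 = -16775)
m(Y(1, 8)) + 1/(84985 + Q) = -1*9 + 1/(84985 - 16775) = -9 + 1/68210 = -613889/68210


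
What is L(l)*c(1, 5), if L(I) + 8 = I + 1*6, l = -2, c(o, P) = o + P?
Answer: -24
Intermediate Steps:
c(o, P) = P + o
L(I) = -2 + I (L(I) = -8 + (I + 1*6) = -8 + (I + 6) = -8 + (6 + I) = -2 + I)
L(l)*c(1, 5) = (-2 - 2)*(5 + 1) = -4*6 = -24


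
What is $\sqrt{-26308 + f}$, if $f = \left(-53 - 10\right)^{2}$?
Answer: $i \sqrt{22339} \approx 149.46 i$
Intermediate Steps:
$f = 3969$ ($f = \left(-63\right)^{2} = 3969$)
$\sqrt{-26308 + f} = \sqrt{-26308 + 3969} = \sqrt{-22339} = i \sqrt{22339}$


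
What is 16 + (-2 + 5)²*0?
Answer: 16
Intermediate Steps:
16 + (-2 + 5)²*0 = 16 + 3²*0 = 16 + 9*0 = 16 + 0 = 16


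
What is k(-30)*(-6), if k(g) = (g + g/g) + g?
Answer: 354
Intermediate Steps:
k(g) = 1 + 2*g (k(g) = (g + 1) + g = (1 + g) + g = 1 + 2*g)
k(-30)*(-6) = (1 + 2*(-30))*(-6) = (1 - 60)*(-6) = -59*(-6) = 354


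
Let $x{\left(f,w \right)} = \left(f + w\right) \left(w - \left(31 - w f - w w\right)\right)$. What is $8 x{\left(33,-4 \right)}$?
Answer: $-35032$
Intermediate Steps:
$x{\left(f,w \right)} = \left(f + w\right) \left(-31 + w + w^{2} + f w\right)$ ($x{\left(f,w \right)} = \left(f + w\right) \left(w - \left(31 - w^{2} - f w\right)\right) = \left(f + w\right) \left(w + \left(-31 + w^{2} + f w\right)\right) = \left(f + w\right) \left(-31 + w + w^{2} + f w\right)$)
$8 x{\left(33,-4 \right)} = 8 \left(\left(-4\right)^{2} + \left(-4\right)^{3} - 1023 - -124 + 33 \left(-4\right) - 4 \cdot 33^{2} + 2 \cdot 33 \left(-4\right)^{2}\right) = 8 \left(16 - 64 - 1023 + 124 - 132 - 4356 + 2 \cdot 33 \cdot 16\right) = 8 \left(16 - 64 - 1023 + 124 - 132 - 4356 + 1056\right) = 8 \left(-4379\right) = -35032$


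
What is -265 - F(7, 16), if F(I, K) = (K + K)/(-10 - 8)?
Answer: -2369/9 ≈ -263.22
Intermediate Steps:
F(I, K) = -K/9 (F(I, K) = (2*K)/(-18) = (2*K)*(-1/18) = -K/9)
-265 - F(7, 16) = -265 - (-1)*16/9 = -265 - 1*(-16/9) = -265 + 16/9 = -2369/9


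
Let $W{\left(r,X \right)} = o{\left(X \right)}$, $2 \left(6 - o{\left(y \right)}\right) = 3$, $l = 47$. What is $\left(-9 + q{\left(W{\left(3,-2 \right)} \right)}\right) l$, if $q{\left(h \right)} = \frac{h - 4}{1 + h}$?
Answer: $- \frac{4606}{11} \approx -418.73$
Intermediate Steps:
$o{\left(y \right)} = \frac{9}{2}$ ($o{\left(y \right)} = 6 - \frac{3}{2} = \frac{9}{2}$)
$W{\left(r,X \right)} = \frac{9}{2}$
$q{\left(h \right)} = \frac{-4 + h}{1 + h}$
$\left(-9 + q{\left(W{\left(3,-2 \right)} \right)}\right) l = \left(-9 + \frac{-4 + \frac{9}{2}}{1 + \frac{9}{2}}\right) 47 = \left(-9 + \frac{1}{\frac{11}{2}} \cdot \frac{1}{2}\right) 47 = \left(-9 + \frac{2}{11} \cdot \frac{1}{2}\right) 47 = \left(-9 + \frac{1}{11}\right) 47 = \left(- \frac{98}{11}\right) 47 = - \frac{4606}{11}$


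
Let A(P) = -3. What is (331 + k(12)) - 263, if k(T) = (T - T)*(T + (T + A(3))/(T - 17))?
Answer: 68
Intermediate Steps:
k(T) = 0 (k(T) = (T - T)*(T + (T - 3)/(T - 17)) = 0*(T + (-3 + T)/(-17 + T)) = 0)
(331 + k(12)) - 263 = (331 + 0) - 263 = 331 - 263 = 68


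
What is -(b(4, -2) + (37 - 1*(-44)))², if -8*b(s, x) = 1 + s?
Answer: -413449/64 ≈ -6460.1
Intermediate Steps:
b(s, x) = -⅛ - s/8 (b(s, x) = -(1 + s)/8 = -⅛ - s/8)
-(b(4, -2) + (37 - 1*(-44)))² = -((-⅛ - ⅛*4) + (37 - 1*(-44)))² = -((-⅛ - ½) + (37 + 44))² = -(-5/8 + 81)² = -(643/8)² = -1*413449/64 = -413449/64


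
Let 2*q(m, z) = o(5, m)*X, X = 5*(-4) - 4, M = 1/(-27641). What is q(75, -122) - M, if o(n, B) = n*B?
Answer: -124384499/27641 ≈ -4500.0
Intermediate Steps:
o(n, B) = B*n
M = -1/27641 ≈ -3.6178e-5
X = -24 (X = -20 - 4 = -24)
q(m, z) = -60*m (q(m, z) = ((m*5)*(-24))/2 = ((5*m)*(-24))/2 = (-120*m)/2 = -60*m)
q(75, -122) - M = -60*75 - 1*(-1/27641) = -4500 + 1/27641 = -124384499/27641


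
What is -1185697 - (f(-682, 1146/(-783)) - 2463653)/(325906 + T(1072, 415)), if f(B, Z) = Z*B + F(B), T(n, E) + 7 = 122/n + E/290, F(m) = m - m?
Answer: -54058169641612613/45592182621 ≈ -1.1857e+6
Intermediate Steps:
F(m) = 0
T(n, E) = -7 + 122/n + E/290 (T(n, E) = -7 + (122/n + E/290) = -7 + 122/n + E/290)
f(B, Z) = B*Z (f(B, Z) = Z*B + 0 = B*Z + 0 = B*Z)
-1185697 - (f(-682, 1146/(-783)) - 2463653)/(325906 + T(1072, 415)) = -1185697 - (-781572/(-783) - 2463653)/(325906 + (-7 + 122/1072 + (1/290)*415)) = -1185697 - (-781572*(-1)/783 - 2463653)/(325906 + (-7 + 122*(1/1072) + 83/58)) = -1185697 - (-682*(-382/261) - 2463653)/(325906 + (-7 + 61/536 + 83/58)) = -1185697 - (260524/261 - 2463653)/(325906 - 84795/15544) = -1185697 - (-642752909)/(261*5065798069/15544) = -1185697 - (-642752909)*15544/(261*5065798069) = -1185697 - 1*(-344515559224/45592182621) = -1185697 + 344515559224/45592182621 = -54058169641612613/45592182621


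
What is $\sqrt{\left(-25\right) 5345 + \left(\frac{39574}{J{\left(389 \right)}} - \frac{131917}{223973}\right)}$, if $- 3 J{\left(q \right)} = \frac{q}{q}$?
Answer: $\frac{2 i \sqrt{3164685103123801}}{223973} \approx 502.34 i$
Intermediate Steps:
$J{\left(q \right)} = - \frac{1}{3}$ ($J{\left(q \right)} = - \frac{q \frac{1}{q}}{3} = \left(- \frac{1}{3}\right) 1 = - \frac{1}{3}$)
$\sqrt{\left(-25\right) 5345 + \left(\frac{39574}{J{\left(389 \right)}} - \frac{131917}{223973}\right)} = \sqrt{\left(-25\right) 5345 + \left(\frac{39574}{- \frac{1}{3}} - \frac{131917}{223973}\right)} = \sqrt{-133625 + \left(39574 \left(-3\right) - \frac{131917}{223973}\right)} = \sqrt{-133625 - \frac{26590654423}{223973}} = \sqrt{- \frac{56519046548}{223973}} = \frac{2 i \sqrt{3164685103123801}}{223973}$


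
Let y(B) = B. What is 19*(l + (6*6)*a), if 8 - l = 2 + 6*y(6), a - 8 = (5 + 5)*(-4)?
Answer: -22458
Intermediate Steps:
a = -32 (a = 8 + (5 + 5)*(-4) = 8 + 10*(-4) = 8 - 40 = -32)
l = -30 (l = 8 - (2 + 6*6) = 8 - (2 + 36) = 8 - 1*38 = 8 - 38 = -30)
19*(l + (6*6)*a) = 19*(-30 + (6*6)*(-32)) = 19*(-30 + 36*(-32)) = 19*(-30 - 1152) = 19*(-1182) = -22458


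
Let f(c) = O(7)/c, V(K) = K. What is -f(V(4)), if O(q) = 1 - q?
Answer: 3/2 ≈ 1.5000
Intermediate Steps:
f(c) = -6/c (f(c) = (1 - 1*7)/c = (1 - 7)/c = -6/c)
-f(V(4)) = -(-6)/4 = -1*(-3/2) = 3/2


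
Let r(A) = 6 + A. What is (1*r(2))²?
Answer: 64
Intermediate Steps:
(1*r(2))² = (1*(6 + 2))² = (1*8)² = 8² = 64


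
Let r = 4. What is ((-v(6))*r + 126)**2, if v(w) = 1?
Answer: 14884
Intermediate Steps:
((-v(6))*r + 126)**2 = (-1*1*4 + 126)**2 = (-1*4 + 126)**2 = (-4 + 126)**2 = 122**2 = 14884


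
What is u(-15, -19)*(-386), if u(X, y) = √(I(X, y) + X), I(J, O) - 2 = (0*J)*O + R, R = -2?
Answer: -386*I*√15 ≈ -1495.0*I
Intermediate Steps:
I(J, O) = 0 (I(J, O) = 2 + ((0*J)*O - 2) = 2 + (0*O - 2) = 2 + (0 - 2) = 2 - 2 = 0)
u(X, y) = √X (u(X, y) = √(0 + X) = √X)
u(-15, -19)*(-386) = √(-15)*(-386) = (I*√15)*(-386) = -386*I*√15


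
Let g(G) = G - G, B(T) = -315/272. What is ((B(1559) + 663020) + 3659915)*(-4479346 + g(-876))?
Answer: -2633492632172365/136 ≈ -1.9364e+13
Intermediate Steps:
B(T) = -315/272 (B(T) = -315*1/272 = -315/272)
g(G) = 0
((B(1559) + 663020) + 3659915)*(-4479346 + g(-876)) = ((-315/272 + 663020) + 3659915)*(-4479346 + 0) = (180341125/272 + 3659915)*(-4479346) = (1175838005/272)*(-4479346) = -2633492632172365/136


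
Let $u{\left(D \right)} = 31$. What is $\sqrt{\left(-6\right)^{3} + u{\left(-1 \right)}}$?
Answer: $i \sqrt{185} \approx 13.601 i$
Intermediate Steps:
$\sqrt{\left(-6\right)^{3} + u{\left(-1 \right)}} = \sqrt{\left(-6\right)^{3} + 31} = \sqrt{-216 + 31} = \sqrt{-185} = i \sqrt{185}$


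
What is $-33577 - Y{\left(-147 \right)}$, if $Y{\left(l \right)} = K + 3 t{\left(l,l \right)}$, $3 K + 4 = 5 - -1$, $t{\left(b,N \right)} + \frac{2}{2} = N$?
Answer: $- \frac{99401}{3} \approx -33134.0$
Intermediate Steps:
$t{\left(b,N \right)} = -1 + N$
$K = \frac{2}{3}$ ($K = - \frac{4}{3} + \frac{5 - -1}{3} = - \frac{4}{3} + \frac{5 + 1}{3} = - \frac{4}{3} + \frac{1}{3} \cdot 6 = - \frac{4}{3} + 2 = \frac{2}{3} \approx 0.66667$)
$Y{\left(l \right)} = - \frac{7}{3} + 3 l$ ($Y{\left(l \right)} = \frac{2}{3} + 3 \left(-1 + l\right) = \frac{2}{3} + \left(-3 + 3 l\right) = - \frac{7}{3} + 3 l$)
$-33577 - Y{\left(-147 \right)} = -33577 - \left(- \frac{7}{3} + 3 \left(-147\right)\right) = -33577 - \left(- \frac{7}{3} - 441\right) = -33577 - - \frac{1330}{3} = -33577 + \frac{1330}{3} = - \frac{99401}{3}$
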